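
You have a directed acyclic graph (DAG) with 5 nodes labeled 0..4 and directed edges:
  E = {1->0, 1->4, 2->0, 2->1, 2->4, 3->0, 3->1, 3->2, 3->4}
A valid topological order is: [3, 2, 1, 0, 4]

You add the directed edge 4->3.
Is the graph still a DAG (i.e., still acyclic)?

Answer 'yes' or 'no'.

Given toposort: [3, 2, 1, 0, 4]
Position of 4: index 4; position of 3: index 0
New edge 4->3: backward (u after v in old order)
Backward edge: old toposort is now invalid. Check if this creates a cycle.
Does 3 already reach 4? Reachable from 3: [0, 1, 2, 3, 4]. YES -> cycle!
Still a DAG? no

Answer: no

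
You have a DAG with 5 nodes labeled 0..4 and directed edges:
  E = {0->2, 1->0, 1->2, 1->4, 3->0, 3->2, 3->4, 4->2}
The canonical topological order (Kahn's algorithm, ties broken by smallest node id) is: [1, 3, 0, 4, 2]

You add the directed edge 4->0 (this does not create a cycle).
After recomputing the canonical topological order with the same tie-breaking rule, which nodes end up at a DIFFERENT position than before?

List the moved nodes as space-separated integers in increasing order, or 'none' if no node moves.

Old toposort: [1, 3, 0, 4, 2]
Added edge 4->0
Recompute Kahn (smallest-id tiebreak):
  initial in-degrees: [3, 0, 4, 0, 2]
  ready (indeg=0): [1, 3]
  pop 1: indeg[0]->2; indeg[2]->3; indeg[4]->1 | ready=[3] | order so far=[1]
  pop 3: indeg[0]->1; indeg[2]->2; indeg[4]->0 | ready=[4] | order so far=[1, 3]
  pop 4: indeg[0]->0; indeg[2]->1 | ready=[0] | order so far=[1, 3, 4]
  pop 0: indeg[2]->0 | ready=[2] | order so far=[1, 3, 4, 0]
  pop 2: no out-edges | ready=[] | order so far=[1, 3, 4, 0, 2]
New canonical toposort: [1, 3, 4, 0, 2]
Compare positions:
  Node 0: index 2 -> 3 (moved)
  Node 1: index 0 -> 0 (same)
  Node 2: index 4 -> 4 (same)
  Node 3: index 1 -> 1 (same)
  Node 4: index 3 -> 2 (moved)
Nodes that changed position: 0 4

Answer: 0 4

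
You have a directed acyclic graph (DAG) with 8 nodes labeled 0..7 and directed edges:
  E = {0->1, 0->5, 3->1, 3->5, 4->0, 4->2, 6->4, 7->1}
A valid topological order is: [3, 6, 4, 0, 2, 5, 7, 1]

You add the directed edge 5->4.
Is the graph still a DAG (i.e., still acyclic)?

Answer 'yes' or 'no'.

Given toposort: [3, 6, 4, 0, 2, 5, 7, 1]
Position of 5: index 5; position of 4: index 2
New edge 5->4: backward (u after v in old order)
Backward edge: old toposort is now invalid. Check if this creates a cycle.
Does 4 already reach 5? Reachable from 4: [0, 1, 2, 4, 5]. YES -> cycle!
Still a DAG? no

Answer: no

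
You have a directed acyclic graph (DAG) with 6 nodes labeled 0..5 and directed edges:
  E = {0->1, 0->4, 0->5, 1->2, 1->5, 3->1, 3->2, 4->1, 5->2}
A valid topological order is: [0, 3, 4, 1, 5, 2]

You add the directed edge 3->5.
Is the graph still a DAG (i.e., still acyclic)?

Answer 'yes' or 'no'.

Answer: yes

Derivation:
Given toposort: [0, 3, 4, 1, 5, 2]
Position of 3: index 1; position of 5: index 4
New edge 3->5: forward
Forward edge: respects the existing order. Still a DAG, same toposort still valid.
Still a DAG? yes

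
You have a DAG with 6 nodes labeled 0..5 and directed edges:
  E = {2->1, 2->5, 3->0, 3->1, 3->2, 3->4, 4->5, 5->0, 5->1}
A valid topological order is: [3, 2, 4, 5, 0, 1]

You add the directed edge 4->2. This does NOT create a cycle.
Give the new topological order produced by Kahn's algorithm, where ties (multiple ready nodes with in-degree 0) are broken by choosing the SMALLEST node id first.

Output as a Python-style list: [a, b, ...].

Answer: [3, 4, 2, 5, 0, 1]

Derivation:
Old toposort: [3, 2, 4, 5, 0, 1]
Added edge: 4->2
Position of 4 (2) > position of 2 (1). Must reorder: 4 must now come before 2.
Run Kahn's algorithm (break ties by smallest node id):
  initial in-degrees: [2, 3, 2, 0, 1, 2]
  ready (indeg=0): [3]
  pop 3: indeg[0]->1; indeg[1]->2; indeg[2]->1; indeg[4]->0 | ready=[4] | order so far=[3]
  pop 4: indeg[2]->0; indeg[5]->1 | ready=[2] | order so far=[3, 4]
  pop 2: indeg[1]->1; indeg[5]->0 | ready=[5] | order so far=[3, 4, 2]
  pop 5: indeg[0]->0; indeg[1]->0 | ready=[0, 1] | order so far=[3, 4, 2, 5]
  pop 0: no out-edges | ready=[1] | order so far=[3, 4, 2, 5, 0]
  pop 1: no out-edges | ready=[] | order so far=[3, 4, 2, 5, 0, 1]
  Result: [3, 4, 2, 5, 0, 1]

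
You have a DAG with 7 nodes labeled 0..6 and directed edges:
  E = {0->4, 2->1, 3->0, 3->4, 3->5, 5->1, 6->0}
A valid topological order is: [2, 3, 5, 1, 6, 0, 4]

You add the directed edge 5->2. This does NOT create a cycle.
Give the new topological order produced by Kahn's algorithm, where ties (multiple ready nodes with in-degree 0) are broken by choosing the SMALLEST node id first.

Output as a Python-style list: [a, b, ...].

Answer: [3, 5, 2, 1, 6, 0, 4]

Derivation:
Old toposort: [2, 3, 5, 1, 6, 0, 4]
Added edge: 5->2
Position of 5 (2) > position of 2 (0). Must reorder: 5 must now come before 2.
Run Kahn's algorithm (break ties by smallest node id):
  initial in-degrees: [2, 2, 1, 0, 2, 1, 0]
  ready (indeg=0): [3, 6]
  pop 3: indeg[0]->1; indeg[4]->1; indeg[5]->0 | ready=[5, 6] | order so far=[3]
  pop 5: indeg[1]->1; indeg[2]->0 | ready=[2, 6] | order so far=[3, 5]
  pop 2: indeg[1]->0 | ready=[1, 6] | order so far=[3, 5, 2]
  pop 1: no out-edges | ready=[6] | order so far=[3, 5, 2, 1]
  pop 6: indeg[0]->0 | ready=[0] | order so far=[3, 5, 2, 1, 6]
  pop 0: indeg[4]->0 | ready=[4] | order so far=[3, 5, 2, 1, 6, 0]
  pop 4: no out-edges | ready=[] | order so far=[3, 5, 2, 1, 6, 0, 4]
  Result: [3, 5, 2, 1, 6, 0, 4]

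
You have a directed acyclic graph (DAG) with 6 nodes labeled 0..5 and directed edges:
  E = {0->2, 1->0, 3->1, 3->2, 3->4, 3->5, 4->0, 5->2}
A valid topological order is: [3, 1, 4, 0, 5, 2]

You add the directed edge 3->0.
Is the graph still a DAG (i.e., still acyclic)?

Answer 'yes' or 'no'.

Answer: yes

Derivation:
Given toposort: [3, 1, 4, 0, 5, 2]
Position of 3: index 0; position of 0: index 3
New edge 3->0: forward
Forward edge: respects the existing order. Still a DAG, same toposort still valid.
Still a DAG? yes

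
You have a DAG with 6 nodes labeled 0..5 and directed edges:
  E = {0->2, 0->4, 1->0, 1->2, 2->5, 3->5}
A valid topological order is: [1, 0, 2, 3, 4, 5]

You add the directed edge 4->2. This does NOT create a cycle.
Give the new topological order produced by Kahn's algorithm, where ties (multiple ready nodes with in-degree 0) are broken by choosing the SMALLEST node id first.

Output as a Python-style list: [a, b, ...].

Old toposort: [1, 0, 2, 3, 4, 5]
Added edge: 4->2
Position of 4 (4) > position of 2 (2). Must reorder: 4 must now come before 2.
Run Kahn's algorithm (break ties by smallest node id):
  initial in-degrees: [1, 0, 3, 0, 1, 2]
  ready (indeg=0): [1, 3]
  pop 1: indeg[0]->0; indeg[2]->2 | ready=[0, 3] | order so far=[1]
  pop 0: indeg[2]->1; indeg[4]->0 | ready=[3, 4] | order so far=[1, 0]
  pop 3: indeg[5]->1 | ready=[4] | order so far=[1, 0, 3]
  pop 4: indeg[2]->0 | ready=[2] | order so far=[1, 0, 3, 4]
  pop 2: indeg[5]->0 | ready=[5] | order so far=[1, 0, 3, 4, 2]
  pop 5: no out-edges | ready=[] | order so far=[1, 0, 3, 4, 2, 5]
  Result: [1, 0, 3, 4, 2, 5]

Answer: [1, 0, 3, 4, 2, 5]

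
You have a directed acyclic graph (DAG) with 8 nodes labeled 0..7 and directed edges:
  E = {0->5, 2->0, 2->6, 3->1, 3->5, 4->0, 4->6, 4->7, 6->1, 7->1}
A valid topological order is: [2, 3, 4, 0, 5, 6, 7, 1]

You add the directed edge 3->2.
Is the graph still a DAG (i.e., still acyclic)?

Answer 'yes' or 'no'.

Answer: yes

Derivation:
Given toposort: [2, 3, 4, 0, 5, 6, 7, 1]
Position of 3: index 1; position of 2: index 0
New edge 3->2: backward (u after v in old order)
Backward edge: old toposort is now invalid. Check if this creates a cycle.
Does 2 already reach 3? Reachable from 2: [0, 1, 2, 5, 6]. NO -> still a DAG (reorder needed).
Still a DAG? yes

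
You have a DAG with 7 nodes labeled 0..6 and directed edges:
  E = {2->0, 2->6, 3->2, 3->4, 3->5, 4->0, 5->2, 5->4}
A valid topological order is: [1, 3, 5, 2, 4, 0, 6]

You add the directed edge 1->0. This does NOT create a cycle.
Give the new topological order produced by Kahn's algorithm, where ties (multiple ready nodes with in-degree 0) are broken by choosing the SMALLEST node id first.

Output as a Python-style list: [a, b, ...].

Answer: [1, 3, 5, 2, 4, 0, 6]

Derivation:
Old toposort: [1, 3, 5, 2, 4, 0, 6]
Added edge: 1->0
Position of 1 (0) < position of 0 (5). Old order still valid.
Run Kahn's algorithm (break ties by smallest node id):
  initial in-degrees: [3, 0, 2, 0, 2, 1, 1]
  ready (indeg=0): [1, 3]
  pop 1: indeg[0]->2 | ready=[3] | order so far=[1]
  pop 3: indeg[2]->1; indeg[4]->1; indeg[5]->0 | ready=[5] | order so far=[1, 3]
  pop 5: indeg[2]->0; indeg[4]->0 | ready=[2, 4] | order so far=[1, 3, 5]
  pop 2: indeg[0]->1; indeg[6]->0 | ready=[4, 6] | order so far=[1, 3, 5, 2]
  pop 4: indeg[0]->0 | ready=[0, 6] | order so far=[1, 3, 5, 2, 4]
  pop 0: no out-edges | ready=[6] | order so far=[1, 3, 5, 2, 4, 0]
  pop 6: no out-edges | ready=[] | order so far=[1, 3, 5, 2, 4, 0, 6]
  Result: [1, 3, 5, 2, 4, 0, 6]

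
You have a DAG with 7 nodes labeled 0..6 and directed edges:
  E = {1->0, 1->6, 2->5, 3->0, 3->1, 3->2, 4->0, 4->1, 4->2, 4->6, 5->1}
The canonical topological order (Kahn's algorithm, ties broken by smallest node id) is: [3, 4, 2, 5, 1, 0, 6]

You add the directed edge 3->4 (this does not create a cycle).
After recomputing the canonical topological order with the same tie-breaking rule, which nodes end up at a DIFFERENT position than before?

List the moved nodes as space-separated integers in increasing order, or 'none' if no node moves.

Answer: none

Derivation:
Old toposort: [3, 4, 2, 5, 1, 0, 6]
Added edge 3->4
Recompute Kahn (smallest-id tiebreak):
  initial in-degrees: [3, 3, 2, 0, 1, 1, 2]
  ready (indeg=0): [3]
  pop 3: indeg[0]->2; indeg[1]->2; indeg[2]->1; indeg[4]->0 | ready=[4] | order so far=[3]
  pop 4: indeg[0]->1; indeg[1]->1; indeg[2]->0; indeg[6]->1 | ready=[2] | order so far=[3, 4]
  pop 2: indeg[5]->0 | ready=[5] | order so far=[3, 4, 2]
  pop 5: indeg[1]->0 | ready=[1] | order so far=[3, 4, 2, 5]
  pop 1: indeg[0]->0; indeg[6]->0 | ready=[0, 6] | order so far=[3, 4, 2, 5, 1]
  pop 0: no out-edges | ready=[6] | order so far=[3, 4, 2, 5, 1, 0]
  pop 6: no out-edges | ready=[] | order so far=[3, 4, 2, 5, 1, 0, 6]
New canonical toposort: [3, 4, 2, 5, 1, 0, 6]
Compare positions:
  Node 0: index 5 -> 5 (same)
  Node 1: index 4 -> 4 (same)
  Node 2: index 2 -> 2 (same)
  Node 3: index 0 -> 0 (same)
  Node 4: index 1 -> 1 (same)
  Node 5: index 3 -> 3 (same)
  Node 6: index 6 -> 6 (same)
Nodes that changed position: none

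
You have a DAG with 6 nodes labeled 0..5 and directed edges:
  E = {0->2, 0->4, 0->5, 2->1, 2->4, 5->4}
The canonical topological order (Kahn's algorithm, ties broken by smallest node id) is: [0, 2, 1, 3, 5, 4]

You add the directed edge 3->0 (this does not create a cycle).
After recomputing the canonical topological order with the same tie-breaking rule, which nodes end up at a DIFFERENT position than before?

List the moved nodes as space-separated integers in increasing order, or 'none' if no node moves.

Answer: 0 1 2 3

Derivation:
Old toposort: [0, 2, 1, 3, 5, 4]
Added edge 3->0
Recompute Kahn (smallest-id tiebreak):
  initial in-degrees: [1, 1, 1, 0, 3, 1]
  ready (indeg=0): [3]
  pop 3: indeg[0]->0 | ready=[0] | order so far=[3]
  pop 0: indeg[2]->0; indeg[4]->2; indeg[5]->0 | ready=[2, 5] | order so far=[3, 0]
  pop 2: indeg[1]->0; indeg[4]->1 | ready=[1, 5] | order so far=[3, 0, 2]
  pop 1: no out-edges | ready=[5] | order so far=[3, 0, 2, 1]
  pop 5: indeg[4]->0 | ready=[4] | order so far=[3, 0, 2, 1, 5]
  pop 4: no out-edges | ready=[] | order so far=[3, 0, 2, 1, 5, 4]
New canonical toposort: [3, 0, 2, 1, 5, 4]
Compare positions:
  Node 0: index 0 -> 1 (moved)
  Node 1: index 2 -> 3 (moved)
  Node 2: index 1 -> 2 (moved)
  Node 3: index 3 -> 0 (moved)
  Node 4: index 5 -> 5 (same)
  Node 5: index 4 -> 4 (same)
Nodes that changed position: 0 1 2 3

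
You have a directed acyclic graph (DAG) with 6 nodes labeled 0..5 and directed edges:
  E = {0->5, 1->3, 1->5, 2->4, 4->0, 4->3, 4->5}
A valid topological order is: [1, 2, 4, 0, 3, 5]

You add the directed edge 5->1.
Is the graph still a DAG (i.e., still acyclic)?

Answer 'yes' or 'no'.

Given toposort: [1, 2, 4, 0, 3, 5]
Position of 5: index 5; position of 1: index 0
New edge 5->1: backward (u after v in old order)
Backward edge: old toposort is now invalid. Check if this creates a cycle.
Does 1 already reach 5? Reachable from 1: [1, 3, 5]. YES -> cycle!
Still a DAG? no

Answer: no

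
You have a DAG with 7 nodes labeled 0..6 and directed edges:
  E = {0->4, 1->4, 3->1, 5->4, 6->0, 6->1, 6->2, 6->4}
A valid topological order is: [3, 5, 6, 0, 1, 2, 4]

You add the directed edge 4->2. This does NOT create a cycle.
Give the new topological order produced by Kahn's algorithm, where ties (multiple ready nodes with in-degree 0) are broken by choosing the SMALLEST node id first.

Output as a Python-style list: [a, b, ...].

Answer: [3, 5, 6, 0, 1, 4, 2]

Derivation:
Old toposort: [3, 5, 6, 0, 1, 2, 4]
Added edge: 4->2
Position of 4 (6) > position of 2 (5). Must reorder: 4 must now come before 2.
Run Kahn's algorithm (break ties by smallest node id):
  initial in-degrees: [1, 2, 2, 0, 4, 0, 0]
  ready (indeg=0): [3, 5, 6]
  pop 3: indeg[1]->1 | ready=[5, 6] | order so far=[3]
  pop 5: indeg[4]->3 | ready=[6] | order so far=[3, 5]
  pop 6: indeg[0]->0; indeg[1]->0; indeg[2]->1; indeg[4]->2 | ready=[0, 1] | order so far=[3, 5, 6]
  pop 0: indeg[4]->1 | ready=[1] | order so far=[3, 5, 6, 0]
  pop 1: indeg[4]->0 | ready=[4] | order so far=[3, 5, 6, 0, 1]
  pop 4: indeg[2]->0 | ready=[2] | order so far=[3, 5, 6, 0, 1, 4]
  pop 2: no out-edges | ready=[] | order so far=[3, 5, 6, 0, 1, 4, 2]
  Result: [3, 5, 6, 0, 1, 4, 2]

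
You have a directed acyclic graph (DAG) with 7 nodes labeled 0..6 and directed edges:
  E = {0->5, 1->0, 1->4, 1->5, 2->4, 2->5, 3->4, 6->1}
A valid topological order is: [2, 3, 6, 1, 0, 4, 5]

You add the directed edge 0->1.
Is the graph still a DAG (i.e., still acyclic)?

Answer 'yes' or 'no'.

Given toposort: [2, 3, 6, 1, 0, 4, 5]
Position of 0: index 4; position of 1: index 3
New edge 0->1: backward (u after v in old order)
Backward edge: old toposort is now invalid. Check if this creates a cycle.
Does 1 already reach 0? Reachable from 1: [0, 1, 4, 5]. YES -> cycle!
Still a DAG? no

Answer: no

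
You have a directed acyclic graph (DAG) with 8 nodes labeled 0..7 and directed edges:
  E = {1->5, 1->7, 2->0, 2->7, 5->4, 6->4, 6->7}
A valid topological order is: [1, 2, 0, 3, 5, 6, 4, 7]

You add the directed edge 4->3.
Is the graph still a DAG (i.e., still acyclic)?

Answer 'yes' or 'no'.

Given toposort: [1, 2, 0, 3, 5, 6, 4, 7]
Position of 4: index 6; position of 3: index 3
New edge 4->3: backward (u after v in old order)
Backward edge: old toposort is now invalid. Check if this creates a cycle.
Does 3 already reach 4? Reachable from 3: [3]. NO -> still a DAG (reorder needed).
Still a DAG? yes

Answer: yes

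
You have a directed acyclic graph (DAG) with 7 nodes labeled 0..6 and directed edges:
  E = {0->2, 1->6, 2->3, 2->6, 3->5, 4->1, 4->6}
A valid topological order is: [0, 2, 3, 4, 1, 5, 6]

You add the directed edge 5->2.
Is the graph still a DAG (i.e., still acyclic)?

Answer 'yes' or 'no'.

Answer: no

Derivation:
Given toposort: [0, 2, 3, 4, 1, 5, 6]
Position of 5: index 5; position of 2: index 1
New edge 5->2: backward (u after v in old order)
Backward edge: old toposort is now invalid. Check if this creates a cycle.
Does 2 already reach 5? Reachable from 2: [2, 3, 5, 6]. YES -> cycle!
Still a DAG? no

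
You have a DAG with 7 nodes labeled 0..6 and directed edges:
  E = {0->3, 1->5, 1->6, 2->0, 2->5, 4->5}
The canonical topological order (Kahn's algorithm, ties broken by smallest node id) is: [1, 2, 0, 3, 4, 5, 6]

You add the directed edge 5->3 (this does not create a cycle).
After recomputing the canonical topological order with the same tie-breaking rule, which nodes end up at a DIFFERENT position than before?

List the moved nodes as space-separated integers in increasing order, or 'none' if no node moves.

Answer: 3 4 5

Derivation:
Old toposort: [1, 2, 0, 3, 4, 5, 6]
Added edge 5->3
Recompute Kahn (smallest-id tiebreak):
  initial in-degrees: [1, 0, 0, 2, 0, 3, 1]
  ready (indeg=0): [1, 2, 4]
  pop 1: indeg[5]->2; indeg[6]->0 | ready=[2, 4, 6] | order so far=[1]
  pop 2: indeg[0]->0; indeg[5]->1 | ready=[0, 4, 6] | order so far=[1, 2]
  pop 0: indeg[3]->1 | ready=[4, 6] | order so far=[1, 2, 0]
  pop 4: indeg[5]->0 | ready=[5, 6] | order so far=[1, 2, 0, 4]
  pop 5: indeg[3]->0 | ready=[3, 6] | order so far=[1, 2, 0, 4, 5]
  pop 3: no out-edges | ready=[6] | order so far=[1, 2, 0, 4, 5, 3]
  pop 6: no out-edges | ready=[] | order so far=[1, 2, 0, 4, 5, 3, 6]
New canonical toposort: [1, 2, 0, 4, 5, 3, 6]
Compare positions:
  Node 0: index 2 -> 2 (same)
  Node 1: index 0 -> 0 (same)
  Node 2: index 1 -> 1 (same)
  Node 3: index 3 -> 5 (moved)
  Node 4: index 4 -> 3 (moved)
  Node 5: index 5 -> 4 (moved)
  Node 6: index 6 -> 6 (same)
Nodes that changed position: 3 4 5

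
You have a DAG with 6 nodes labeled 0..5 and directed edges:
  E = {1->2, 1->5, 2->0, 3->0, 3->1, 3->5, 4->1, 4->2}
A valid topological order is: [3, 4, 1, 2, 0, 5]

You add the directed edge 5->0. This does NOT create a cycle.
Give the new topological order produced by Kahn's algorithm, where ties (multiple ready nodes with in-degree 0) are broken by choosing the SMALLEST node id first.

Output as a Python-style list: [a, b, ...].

Old toposort: [3, 4, 1, 2, 0, 5]
Added edge: 5->0
Position of 5 (5) > position of 0 (4). Must reorder: 5 must now come before 0.
Run Kahn's algorithm (break ties by smallest node id):
  initial in-degrees: [3, 2, 2, 0, 0, 2]
  ready (indeg=0): [3, 4]
  pop 3: indeg[0]->2; indeg[1]->1; indeg[5]->1 | ready=[4] | order so far=[3]
  pop 4: indeg[1]->0; indeg[2]->1 | ready=[1] | order so far=[3, 4]
  pop 1: indeg[2]->0; indeg[5]->0 | ready=[2, 5] | order so far=[3, 4, 1]
  pop 2: indeg[0]->1 | ready=[5] | order so far=[3, 4, 1, 2]
  pop 5: indeg[0]->0 | ready=[0] | order so far=[3, 4, 1, 2, 5]
  pop 0: no out-edges | ready=[] | order so far=[3, 4, 1, 2, 5, 0]
  Result: [3, 4, 1, 2, 5, 0]

Answer: [3, 4, 1, 2, 5, 0]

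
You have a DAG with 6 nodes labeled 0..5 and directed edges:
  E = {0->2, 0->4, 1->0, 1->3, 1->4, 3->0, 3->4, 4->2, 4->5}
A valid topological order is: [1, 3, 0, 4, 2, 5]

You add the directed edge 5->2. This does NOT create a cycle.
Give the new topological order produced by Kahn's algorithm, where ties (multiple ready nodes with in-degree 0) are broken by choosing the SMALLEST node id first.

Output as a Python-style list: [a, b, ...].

Answer: [1, 3, 0, 4, 5, 2]

Derivation:
Old toposort: [1, 3, 0, 4, 2, 5]
Added edge: 5->2
Position of 5 (5) > position of 2 (4). Must reorder: 5 must now come before 2.
Run Kahn's algorithm (break ties by smallest node id):
  initial in-degrees: [2, 0, 3, 1, 3, 1]
  ready (indeg=0): [1]
  pop 1: indeg[0]->1; indeg[3]->0; indeg[4]->2 | ready=[3] | order so far=[1]
  pop 3: indeg[0]->0; indeg[4]->1 | ready=[0] | order so far=[1, 3]
  pop 0: indeg[2]->2; indeg[4]->0 | ready=[4] | order so far=[1, 3, 0]
  pop 4: indeg[2]->1; indeg[5]->0 | ready=[5] | order so far=[1, 3, 0, 4]
  pop 5: indeg[2]->0 | ready=[2] | order so far=[1, 3, 0, 4, 5]
  pop 2: no out-edges | ready=[] | order so far=[1, 3, 0, 4, 5, 2]
  Result: [1, 3, 0, 4, 5, 2]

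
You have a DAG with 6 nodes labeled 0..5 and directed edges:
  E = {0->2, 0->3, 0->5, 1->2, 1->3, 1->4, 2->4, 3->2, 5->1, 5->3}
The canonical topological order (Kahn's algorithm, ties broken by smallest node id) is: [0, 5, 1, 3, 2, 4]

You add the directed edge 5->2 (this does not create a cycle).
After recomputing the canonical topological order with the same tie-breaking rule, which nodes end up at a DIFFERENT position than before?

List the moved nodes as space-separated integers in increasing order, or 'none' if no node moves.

Answer: none

Derivation:
Old toposort: [0, 5, 1, 3, 2, 4]
Added edge 5->2
Recompute Kahn (smallest-id tiebreak):
  initial in-degrees: [0, 1, 4, 3, 2, 1]
  ready (indeg=0): [0]
  pop 0: indeg[2]->3; indeg[3]->2; indeg[5]->0 | ready=[5] | order so far=[0]
  pop 5: indeg[1]->0; indeg[2]->2; indeg[3]->1 | ready=[1] | order so far=[0, 5]
  pop 1: indeg[2]->1; indeg[3]->0; indeg[4]->1 | ready=[3] | order so far=[0, 5, 1]
  pop 3: indeg[2]->0 | ready=[2] | order so far=[0, 5, 1, 3]
  pop 2: indeg[4]->0 | ready=[4] | order so far=[0, 5, 1, 3, 2]
  pop 4: no out-edges | ready=[] | order so far=[0, 5, 1, 3, 2, 4]
New canonical toposort: [0, 5, 1, 3, 2, 4]
Compare positions:
  Node 0: index 0 -> 0 (same)
  Node 1: index 2 -> 2 (same)
  Node 2: index 4 -> 4 (same)
  Node 3: index 3 -> 3 (same)
  Node 4: index 5 -> 5 (same)
  Node 5: index 1 -> 1 (same)
Nodes that changed position: none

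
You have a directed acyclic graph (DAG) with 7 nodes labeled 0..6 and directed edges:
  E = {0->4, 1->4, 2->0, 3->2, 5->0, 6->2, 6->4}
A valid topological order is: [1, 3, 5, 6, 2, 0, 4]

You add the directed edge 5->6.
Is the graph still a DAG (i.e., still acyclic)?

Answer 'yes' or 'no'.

Answer: yes

Derivation:
Given toposort: [1, 3, 5, 6, 2, 0, 4]
Position of 5: index 2; position of 6: index 3
New edge 5->6: forward
Forward edge: respects the existing order. Still a DAG, same toposort still valid.
Still a DAG? yes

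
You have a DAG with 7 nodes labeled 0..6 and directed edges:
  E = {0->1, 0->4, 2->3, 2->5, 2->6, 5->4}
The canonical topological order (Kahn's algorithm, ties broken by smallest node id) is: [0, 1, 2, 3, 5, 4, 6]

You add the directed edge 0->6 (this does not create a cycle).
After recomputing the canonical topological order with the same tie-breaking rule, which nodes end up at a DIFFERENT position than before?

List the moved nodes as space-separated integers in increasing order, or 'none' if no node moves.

Old toposort: [0, 1, 2, 3, 5, 4, 6]
Added edge 0->6
Recompute Kahn (smallest-id tiebreak):
  initial in-degrees: [0, 1, 0, 1, 2, 1, 2]
  ready (indeg=0): [0, 2]
  pop 0: indeg[1]->0; indeg[4]->1; indeg[6]->1 | ready=[1, 2] | order so far=[0]
  pop 1: no out-edges | ready=[2] | order so far=[0, 1]
  pop 2: indeg[3]->0; indeg[5]->0; indeg[6]->0 | ready=[3, 5, 6] | order so far=[0, 1, 2]
  pop 3: no out-edges | ready=[5, 6] | order so far=[0, 1, 2, 3]
  pop 5: indeg[4]->0 | ready=[4, 6] | order so far=[0, 1, 2, 3, 5]
  pop 4: no out-edges | ready=[6] | order so far=[0, 1, 2, 3, 5, 4]
  pop 6: no out-edges | ready=[] | order so far=[0, 1, 2, 3, 5, 4, 6]
New canonical toposort: [0, 1, 2, 3, 5, 4, 6]
Compare positions:
  Node 0: index 0 -> 0 (same)
  Node 1: index 1 -> 1 (same)
  Node 2: index 2 -> 2 (same)
  Node 3: index 3 -> 3 (same)
  Node 4: index 5 -> 5 (same)
  Node 5: index 4 -> 4 (same)
  Node 6: index 6 -> 6 (same)
Nodes that changed position: none

Answer: none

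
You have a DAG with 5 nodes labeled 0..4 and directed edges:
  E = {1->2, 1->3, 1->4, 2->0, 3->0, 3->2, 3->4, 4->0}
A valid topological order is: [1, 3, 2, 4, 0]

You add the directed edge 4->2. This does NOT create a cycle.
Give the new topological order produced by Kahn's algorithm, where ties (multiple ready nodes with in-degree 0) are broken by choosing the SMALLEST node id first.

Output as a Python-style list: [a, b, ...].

Answer: [1, 3, 4, 2, 0]

Derivation:
Old toposort: [1, 3, 2, 4, 0]
Added edge: 4->2
Position of 4 (3) > position of 2 (2). Must reorder: 4 must now come before 2.
Run Kahn's algorithm (break ties by smallest node id):
  initial in-degrees: [3, 0, 3, 1, 2]
  ready (indeg=0): [1]
  pop 1: indeg[2]->2; indeg[3]->0; indeg[4]->1 | ready=[3] | order so far=[1]
  pop 3: indeg[0]->2; indeg[2]->1; indeg[4]->0 | ready=[4] | order so far=[1, 3]
  pop 4: indeg[0]->1; indeg[2]->0 | ready=[2] | order so far=[1, 3, 4]
  pop 2: indeg[0]->0 | ready=[0] | order so far=[1, 3, 4, 2]
  pop 0: no out-edges | ready=[] | order so far=[1, 3, 4, 2, 0]
  Result: [1, 3, 4, 2, 0]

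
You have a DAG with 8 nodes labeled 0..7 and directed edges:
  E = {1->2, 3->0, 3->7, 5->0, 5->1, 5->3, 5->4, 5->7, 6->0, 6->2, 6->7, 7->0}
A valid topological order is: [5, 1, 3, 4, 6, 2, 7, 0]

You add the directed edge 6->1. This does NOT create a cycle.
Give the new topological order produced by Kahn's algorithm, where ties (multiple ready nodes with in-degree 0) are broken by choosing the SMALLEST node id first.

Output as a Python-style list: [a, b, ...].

Answer: [5, 3, 4, 6, 1, 2, 7, 0]

Derivation:
Old toposort: [5, 1, 3, 4, 6, 2, 7, 0]
Added edge: 6->1
Position of 6 (4) > position of 1 (1). Must reorder: 6 must now come before 1.
Run Kahn's algorithm (break ties by smallest node id):
  initial in-degrees: [4, 2, 2, 1, 1, 0, 0, 3]
  ready (indeg=0): [5, 6]
  pop 5: indeg[0]->3; indeg[1]->1; indeg[3]->0; indeg[4]->0; indeg[7]->2 | ready=[3, 4, 6] | order so far=[5]
  pop 3: indeg[0]->2; indeg[7]->1 | ready=[4, 6] | order so far=[5, 3]
  pop 4: no out-edges | ready=[6] | order so far=[5, 3, 4]
  pop 6: indeg[0]->1; indeg[1]->0; indeg[2]->1; indeg[7]->0 | ready=[1, 7] | order so far=[5, 3, 4, 6]
  pop 1: indeg[2]->0 | ready=[2, 7] | order so far=[5, 3, 4, 6, 1]
  pop 2: no out-edges | ready=[7] | order so far=[5, 3, 4, 6, 1, 2]
  pop 7: indeg[0]->0 | ready=[0] | order so far=[5, 3, 4, 6, 1, 2, 7]
  pop 0: no out-edges | ready=[] | order so far=[5, 3, 4, 6, 1, 2, 7, 0]
  Result: [5, 3, 4, 6, 1, 2, 7, 0]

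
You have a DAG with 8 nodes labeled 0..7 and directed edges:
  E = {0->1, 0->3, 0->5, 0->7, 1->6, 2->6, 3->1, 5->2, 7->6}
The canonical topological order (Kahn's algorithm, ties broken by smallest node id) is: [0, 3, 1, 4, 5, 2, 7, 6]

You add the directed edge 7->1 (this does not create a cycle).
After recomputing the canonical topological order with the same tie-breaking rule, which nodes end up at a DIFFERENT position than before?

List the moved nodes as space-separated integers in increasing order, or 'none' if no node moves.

Answer: 1 2 4 5 7

Derivation:
Old toposort: [0, 3, 1, 4, 5, 2, 7, 6]
Added edge 7->1
Recompute Kahn (smallest-id tiebreak):
  initial in-degrees: [0, 3, 1, 1, 0, 1, 3, 1]
  ready (indeg=0): [0, 4]
  pop 0: indeg[1]->2; indeg[3]->0; indeg[5]->0; indeg[7]->0 | ready=[3, 4, 5, 7] | order so far=[0]
  pop 3: indeg[1]->1 | ready=[4, 5, 7] | order so far=[0, 3]
  pop 4: no out-edges | ready=[5, 7] | order so far=[0, 3, 4]
  pop 5: indeg[2]->0 | ready=[2, 7] | order so far=[0, 3, 4, 5]
  pop 2: indeg[6]->2 | ready=[7] | order so far=[0, 3, 4, 5, 2]
  pop 7: indeg[1]->0; indeg[6]->1 | ready=[1] | order so far=[0, 3, 4, 5, 2, 7]
  pop 1: indeg[6]->0 | ready=[6] | order so far=[0, 3, 4, 5, 2, 7, 1]
  pop 6: no out-edges | ready=[] | order so far=[0, 3, 4, 5, 2, 7, 1, 6]
New canonical toposort: [0, 3, 4, 5, 2, 7, 1, 6]
Compare positions:
  Node 0: index 0 -> 0 (same)
  Node 1: index 2 -> 6 (moved)
  Node 2: index 5 -> 4 (moved)
  Node 3: index 1 -> 1 (same)
  Node 4: index 3 -> 2 (moved)
  Node 5: index 4 -> 3 (moved)
  Node 6: index 7 -> 7 (same)
  Node 7: index 6 -> 5 (moved)
Nodes that changed position: 1 2 4 5 7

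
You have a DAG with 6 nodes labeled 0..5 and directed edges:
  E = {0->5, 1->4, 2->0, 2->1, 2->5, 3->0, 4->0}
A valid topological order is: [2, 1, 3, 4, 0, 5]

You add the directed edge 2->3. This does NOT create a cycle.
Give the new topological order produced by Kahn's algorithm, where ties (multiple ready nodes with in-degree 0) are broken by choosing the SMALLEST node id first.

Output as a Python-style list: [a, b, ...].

Old toposort: [2, 1, 3, 4, 0, 5]
Added edge: 2->3
Position of 2 (0) < position of 3 (2). Old order still valid.
Run Kahn's algorithm (break ties by smallest node id):
  initial in-degrees: [3, 1, 0, 1, 1, 2]
  ready (indeg=0): [2]
  pop 2: indeg[0]->2; indeg[1]->0; indeg[3]->0; indeg[5]->1 | ready=[1, 3] | order so far=[2]
  pop 1: indeg[4]->0 | ready=[3, 4] | order so far=[2, 1]
  pop 3: indeg[0]->1 | ready=[4] | order so far=[2, 1, 3]
  pop 4: indeg[0]->0 | ready=[0] | order so far=[2, 1, 3, 4]
  pop 0: indeg[5]->0 | ready=[5] | order so far=[2, 1, 3, 4, 0]
  pop 5: no out-edges | ready=[] | order so far=[2, 1, 3, 4, 0, 5]
  Result: [2, 1, 3, 4, 0, 5]

Answer: [2, 1, 3, 4, 0, 5]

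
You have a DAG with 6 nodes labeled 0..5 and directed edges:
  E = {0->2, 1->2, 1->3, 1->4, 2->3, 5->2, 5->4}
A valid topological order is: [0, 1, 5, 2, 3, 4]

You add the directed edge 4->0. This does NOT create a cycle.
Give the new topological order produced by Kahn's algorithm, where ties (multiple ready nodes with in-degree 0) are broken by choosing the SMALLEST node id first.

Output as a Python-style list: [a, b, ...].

Old toposort: [0, 1, 5, 2, 3, 4]
Added edge: 4->0
Position of 4 (5) > position of 0 (0). Must reorder: 4 must now come before 0.
Run Kahn's algorithm (break ties by smallest node id):
  initial in-degrees: [1, 0, 3, 2, 2, 0]
  ready (indeg=0): [1, 5]
  pop 1: indeg[2]->2; indeg[3]->1; indeg[4]->1 | ready=[5] | order so far=[1]
  pop 5: indeg[2]->1; indeg[4]->0 | ready=[4] | order so far=[1, 5]
  pop 4: indeg[0]->0 | ready=[0] | order so far=[1, 5, 4]
  pop 0: indeg[2]->0 | ready=[2] | order so far=[1, 5, 4, 0]
  pop 2: indeg[3]->0 | ready=[3] | order so far=[1, 5, 4, 0, 2]
  pop 3: no out-edges | ready=[] | order so far=[1, 5, 4, 0, 2, 3]
  Result: [1, 5, 4, 0, 2, 3]

Answer: [1, 5, 4, 0, 2, 3]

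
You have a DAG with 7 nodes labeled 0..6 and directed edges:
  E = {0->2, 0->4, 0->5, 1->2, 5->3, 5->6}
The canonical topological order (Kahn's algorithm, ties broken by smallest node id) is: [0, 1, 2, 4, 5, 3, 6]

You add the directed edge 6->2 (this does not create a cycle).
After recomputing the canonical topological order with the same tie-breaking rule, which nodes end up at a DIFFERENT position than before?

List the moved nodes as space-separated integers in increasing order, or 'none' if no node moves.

Answer: 2 3 4 5 6

Derivation:
Old toposort: [0, 1, 2, 4, 5, 3, 6]
Added edge 6->2
Recompute Kahn (smallest-id tiebreak):
  initial in-degrees: [0, 0, 3, 1, 1, 1, 1]
  ready (indeg=0): [0, 1]
  pop 0: indeg[2]->2; indeg[4]->0; indeg[5]->0 | ready=[1, 4, 5] | order so far=[0]
  pop 1: indeg[2]->1 | ready=[4, 5] | order so far=[0, 1]
  pop 4: no out-edges | ready=[5] | order so far=[0, 1, 4]
  pop 5: indeg[3]->0; indeg[6]->0 | ready=[3, 6] | order so far=[0, 1, 4, 5]
  pop 3: no out-edges | ready=[6] | order so far=[0, 1, 4, 5, 3]
  pop 6: indeg[2]->0 | ready=[2] | order so far=[0, 1, 4, 5, 3, 6]
  pop 2: no out-edges | ready=[] | order so far=[0, 1, 4, 5, 3, 6, 2]
New canonical toposort: [0, 1, 4, 5, 3, 6, 2]
Compare positions:
  Node 0: index 0 -> 0 (same)
  Node 1: index 1 -> 1 (same)
  Node 2: index 2 -> 6 (moved)
  Node 3: index 5 -> 4 (moved)
  Node 4: index 3 -> 2 (moved)
  Node 5: index 4 -> 3 (moved)
  Node 6: index 6 -> 5 (moved)
Nodes that changed position: 2 3 4 5 6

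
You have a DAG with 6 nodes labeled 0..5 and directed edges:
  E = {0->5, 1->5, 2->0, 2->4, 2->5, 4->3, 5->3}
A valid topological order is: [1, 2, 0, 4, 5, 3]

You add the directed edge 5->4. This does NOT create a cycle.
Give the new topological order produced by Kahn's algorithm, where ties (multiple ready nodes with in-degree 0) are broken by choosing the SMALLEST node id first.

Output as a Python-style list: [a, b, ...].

Answer: [1, 2, 0, 5, 4, 3]

Derivation:
Old toposort: [1, 2, 0, 4, 5, 3]
Added edge: 5->4
Position of 5 (4) > position of 4 (3). Must reorder: 5 must now come before 4.
Run Kahn's algorithm (break ties by smallest node id):
  initial in-degrees: [1, 0, 0, 2, 2, 3]
  ready (indeg=0): [1, 2]
  pop 1: indeg[5]->2 | ready=[2] | order so far=[1]
  pop 2: indeg[0]->0; indeg[4]->1; indeg[5]->1 | ready=[0] | order so far=[1, 2]
  pop 0: indeg[5]->0 | ready=[5] | order so far=[1, 2, 0]
  pop 5: indeg[3]->1; indeg[4]->0 | ready=[4] | order so far=[1, 2, 0, 5]
  pop 4: indeg[3]->0 | ready=[3] | order so far=[1, 2, 0, 5, 4]
  pop 3: no out-edges | ready=[] | order so far=[1, 2, 0, 5, 4, 3]
  Result: [1, 2, 0, 5, 4, 3]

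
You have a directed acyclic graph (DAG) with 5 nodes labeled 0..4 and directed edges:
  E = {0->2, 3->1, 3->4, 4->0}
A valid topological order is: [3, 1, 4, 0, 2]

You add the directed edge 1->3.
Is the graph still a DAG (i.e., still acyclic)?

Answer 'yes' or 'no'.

Given toposort: [3, 1, 4, 0, 2]
Position of 1: index 1; position of 3: index 0
New edge 1->3: backward (u after v in old order)
Backward edge: old toposort is now invalid. Check if this creates a cycle.
Does 3 already reach 1? Reachable from 3: [0, 1, 2, 3, 4]. YES -> cycle!
Still a DAG? no

Answer: no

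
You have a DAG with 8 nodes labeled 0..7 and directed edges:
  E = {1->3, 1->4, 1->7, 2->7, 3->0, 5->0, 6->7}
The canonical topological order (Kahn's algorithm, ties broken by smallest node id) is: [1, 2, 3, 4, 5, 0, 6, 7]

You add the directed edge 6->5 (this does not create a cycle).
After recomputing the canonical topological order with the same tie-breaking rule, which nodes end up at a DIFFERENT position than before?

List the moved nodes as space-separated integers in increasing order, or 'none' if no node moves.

Old toposort: [1, 2, 3, 4, 5, 0, 6, 7]
Added edge 6->5
Recompute Kahn (smallest-id tiebreak):
  initial in-degrees: [2, 0, 0, 1, 1, 1, 0, 3]
  ready (indeg=0): [1, 2, 6]
  pop 1: indeg[3]->0; indeg[4]->0; indeg[7]->2 | ready=[2, 3, 4, 6] | order so far=[1]
  pop 2: indeg[7]->1 | ready=[3, 4, 6] | order so far=[1, 2]
  pop 3: indeg[0]->1 | ready=[4, 6] | order so far=[1, 2, 3]
  pop 4: no out-edges | ready=[6] | order so far=[1, 2, 3, 4]
  pop 6: indeg[5]->0; indeg[7]->0 | ready=[5, 7] | order so far=[1, 2, 3, 4, 6]
  pop 5: indeg[0]->0 | ready=[0, 7] | order so far=[1, 2, 3, 4, 6, 5]
  pop 0: no out-edges | ready=[7] | order so far=[1, 2, 3, 4, 6, 5, 0]
  pop 7: no out-edges | ready=[] | order so far=[1, 2, 3, 4, 6, 5, 0, 7]
New canonical toposort: [1, 2, 3, 4, 6, 5, 0, 7]
Compare positions:
  Node 0: index 5 -> 6 (moved)
  Node 1: index 0 -> 0 (same)
  Node 2: index 1 -> 1 (same)
  Node 3: index 2 -> 2 (same)
  Node 4: index 3 -> 3 (same)
  Node 5: index 4 -> 5 (moved)
  Node 6: index 6 -> 4 (moved)
  Node 7: index 7 -> 7 (same)
Nodes that changed position: 0 5 6

Answer: 0 5 6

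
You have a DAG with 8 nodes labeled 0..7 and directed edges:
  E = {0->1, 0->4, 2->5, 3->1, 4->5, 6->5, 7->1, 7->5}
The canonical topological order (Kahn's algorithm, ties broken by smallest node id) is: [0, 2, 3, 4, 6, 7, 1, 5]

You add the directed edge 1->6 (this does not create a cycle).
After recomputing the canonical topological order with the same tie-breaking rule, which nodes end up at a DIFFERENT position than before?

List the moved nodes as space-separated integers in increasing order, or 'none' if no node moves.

Old toposort: [0, 2, 3, 4, 6, 7, 1, 5]
Added edge 1->6
Recompute Kahn (smallest-id tiebreak):
  initial in-degrees: [0, 3, 0, 0, 1, 4, 1, 0]
  ready (indeg=0): [0, 2, 3, 7]
  pop 0: indeg[1]->2; indeg[4]->0 | ready=[2, 3, 4, 7] | order so far=[0]
  pop 2: indeg[5]->3 | ready=[3, 4, 7] | order so far=[0, 2]
  pop 3: indeg[1]->1 | ready=[4, 7] | order so far=[0, 2, 3]
  pop 4: indeg[5]->2 | ready=[7] | order so far=[0, 2, 3, 4]
  pop 7: indeg[1]->0; indeg[5]->1 | ready=[1] | order so far=[0, 2, 3, 4, 7]
  pop 1: indeg[6]->0 | ready=[6] | order so far=[0, 2, 3, 4, 7, 1]
  pop 6: indeg[5]->0 | ready=[5] | order so far=[0, 2, 3, 4, 7, 1, 6]
  pop 5: no out-edges | ready=[] | order so far=[0, 2, 3, 4, 7, 1, 6, 5]
New canonical toposort: [0, 2, 3, 4, 7, 1, 6, 5]
Compare positions:
  Node 0: index 0 -> 0 (same)
  Node 1: index 6 -> 5 (moved)
  Node 2: index 1 -> 1 (same)
  Node 3: index 2 -> 2 (same)
  Node 4: index 3 -> 3 (same)
  Node 5: index 7 -> 7 (same)
  Node 6: index 4 -> 6 (moved)
  Node 7: index 5 -> 4 (moved)
Nodes that changed position: 1 6 7

Answer: 1 6 7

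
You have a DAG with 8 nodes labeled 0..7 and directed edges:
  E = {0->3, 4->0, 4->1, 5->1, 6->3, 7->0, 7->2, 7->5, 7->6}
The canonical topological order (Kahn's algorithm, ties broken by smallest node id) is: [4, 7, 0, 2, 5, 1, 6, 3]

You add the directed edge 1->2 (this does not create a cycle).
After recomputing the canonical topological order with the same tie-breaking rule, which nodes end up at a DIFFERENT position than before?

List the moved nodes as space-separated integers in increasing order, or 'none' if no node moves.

Old toposort: [4, 7, 0, 2, 5, 1, 6, 3]
Added edge 1->2
Recompute Kahn (smallest-id tiebreak):
  initial in-degrees: [2, 2, 2, 2, 0, 1, 1, 0]
  ready (indeg=0): [4, 7]
  pop 4: indeg[0]->1; indeg[1]->1 | ready=[7] | order so far=[4]
  pop 7: indeg[0]->0; indeg[2]->1; indeg[5]->0; indeg[6]->0 | ready=[0, 5, 6] | order so far=[4, 7]
  pop 0: indeg[3]->1 | ready=[5, 6] | order so far=[4, 7, 0]
  pop 5: indeg[1]->0 | ready=[1, 6] | order so far=[4, 7, 0, 5]
  pop 1: indeg[2]->0 | ready=[2, 6] | order so far=[4, 7, 0, 5, 1]
  pop 2: no out-edges | ready=[6] | order so far=[4, 7, 0, 5, 1, 2]
  pop 6: indeg[3]->0 | ready=[3] | order so far=[4, 7, 0, 5, 1, 2, 6]
  pop 3: no out-edges | ready=[] | order so far=[4, 7, 0, 5, 1, 2, 6, 3]
New canonical toposort: [4, 7, 0, 5, 1, 2, 6, 3]
Compare positions:
  Node 0: index 2 -> 2 (same)
  Node 1: index 5 -> 4 (moved)
  Node 2: index 3 -> 5 (moved)
  Node 3: index 7 -> 7 (same)
  Node 4: index 0 -> 0 (same)
  Node 5: index 4 -> 3 (moved)
  Node 6: index 6 -> 6 (same)
  Node 7: index 1 -> 1 (same)
Nodes that changed position: 1 2 5

Answer: 1 2 5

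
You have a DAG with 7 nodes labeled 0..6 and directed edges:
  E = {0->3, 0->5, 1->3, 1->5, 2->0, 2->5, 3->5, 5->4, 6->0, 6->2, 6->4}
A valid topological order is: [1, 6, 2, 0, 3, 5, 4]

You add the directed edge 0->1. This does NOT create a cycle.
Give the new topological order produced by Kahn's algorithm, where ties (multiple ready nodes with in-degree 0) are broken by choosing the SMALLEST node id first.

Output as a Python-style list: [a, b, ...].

Old toposort: [1, 6, 2, 0, 3, 5, 4]
Added edge: 0->1
Position of 0 (3) > position of 1 (0). Must reorder: 0 must now come before 1.
Run Kahn's algorithm (break ties by smallest node id):
  initial in-degrees: [2, 1, 1, 2, 2, 4, 0]
  ready (indeg=0): [6]
  pop 6: indeg[0]->1; indeg[2]->0; indeg[4]->1 | ready=[2] | order so far=[6]
  pop 2: indeg[0]->0; indeg[5]->3 | ready=[0] | order so far=[6, 2]
  pop 0: indeg[1]->0; indeg[3]->1; indeg[5]->2 | ready=[1] | order so far=[6, 2, 0]
  pop 1: indeg[3]->0; indeg[5]->1 | ready=[3] | order so far=[6, 2, 0, 1]
  pop 3: indeg[5]->0 | ready=[5] | order so far=[6, 2, 0, 1, 3]
  pop 5: indeg[4]->0 | ready=[4] | order so far=[6, 2, 0, 1, 3, 5]
  pop 4: no out-edges | ready=[] | order so far=[6, 2, 0, 1, 3, 5, 4]
  Result: [6, 2, 0, 1, 3, 5, 4]

Answer: [6, 2, 0, 1, 3, 5, 4]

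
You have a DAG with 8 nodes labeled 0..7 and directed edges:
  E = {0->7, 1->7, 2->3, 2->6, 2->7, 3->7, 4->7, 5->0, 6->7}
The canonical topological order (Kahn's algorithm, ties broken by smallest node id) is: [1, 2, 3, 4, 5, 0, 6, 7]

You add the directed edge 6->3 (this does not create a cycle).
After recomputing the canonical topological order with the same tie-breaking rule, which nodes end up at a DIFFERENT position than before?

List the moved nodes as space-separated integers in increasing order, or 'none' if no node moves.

Old toposort: [1, 2, 3, 4, 5, 0, 6, 7]
Added edge 6->3
Recompute Kahn (smallest-id tiebreak):
  initial in-degrees: [1, 0, 0, 2, 0, 0, 1, 6]
  ready (indeg=0): [1, 2, 4, 5]
  pop 1: indeg[7]->5 | ready=[2, 4, 5] | order so far=[1]
  pop 2: indeg[3]->1; indeg[6]->0; indeg[7]->4 | ready=[4, 5, 6] | order so far=[1, 2]
  pop 4: indeg[7]->3 | ready=[5, 6] | order so far=[1, 2, 4]
  pop 5: indeg[0]->0 | ready=[0, 6] | order so far=[1, 2, 4, 5]
  pop 0: indeg[7]->2 | ready=[6] | order so far=[1, 2, 4, 5, 0]
  pop 6: indeg[3]->0; indeg[7]->1 | ready=[3] | order so far=[1, 2, 4, 5, 0, 6]
  pop 3: indeg[7]->0 | ready=[7] | order so far=[1, 2, 4, 5, 0, 6, 3]
  pop 7: no out-edges | ready=[] | order so far=[1, 2, 4, 5, 0, 6, 3, 7]
New canonical toposort: [1, 2, 4, 5, 0, 6, 3, 7]
Compare positions:
  Node 0: index 5 -> 4 (moved)
  Node 1: index 0 -> 0 (same)
  Node 2: index 1 -> 1 (same)
  Node 3: index 2 -> 6 (moved)
  Node 4: index 3 -> 2 (moved)
  Node 5: index 4 -> 3 (moved)
  Node 6: index 6 -> 5 (moved)
  Node 7: index 7 -> 7 (same)
Nodes that changed position: 0 3 4 5 6

Answer: 0 3 4 5 6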